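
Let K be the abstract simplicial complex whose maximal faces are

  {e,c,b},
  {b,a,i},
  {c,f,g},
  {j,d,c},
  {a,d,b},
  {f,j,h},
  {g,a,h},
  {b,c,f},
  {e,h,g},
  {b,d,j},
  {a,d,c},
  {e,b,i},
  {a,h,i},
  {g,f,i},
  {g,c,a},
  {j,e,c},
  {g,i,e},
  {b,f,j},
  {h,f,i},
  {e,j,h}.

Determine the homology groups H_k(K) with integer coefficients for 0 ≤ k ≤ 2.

H_0 ≅ Z,  H_1 ≅ Z ⊕ Z/2Z,  H_2 = 0.

Take the total order a < b < c < d < e < f < g < h < i < j on the vertex set. Then K (dimension 2) consists of the simplices:

  0-simplices (10): a, b, c, d, e, f, g, h, i, j
  1-simplices (30): ab, ac, ad, ag, ah, ai, bc, bd, be, bf, bi, bj, cd, ce, cf, cg, cj, dj, eg, eh, ei, ej, fg, fh, fi, fj, gh, gi, hi, hj
  2-simplices (20): abd, abi, acd, acg, agh, ahi, bce, bcf, bdj, bei, bfj, cdj, cej, cfg, egh, egi, ehj, fgi, fhi, fhj

giving chain groups C_0 ≅ Z^10, C_1 ≅ Z^30, C_2 ≅ Z^20.

∂_1: C_1 → C_0 sends each edge [p,q] (with p < q) to q − p.
The resulting 10×30 matrix has rank 9, and its Smith normal form has invariant factors (1,1,1,1,1,1,1,1,1).

The boundary map ∂_2: C_2 → C_1 acts by ∂[p,q,r] = [q,r] − [p,r] + [p,q]. For instance
  ∂bce = ce − be + bc,
  ∂egh = gh − eh + eg.
This gives a 30×20 integer matrix of rank 20; reducing to Smith normal form yields diagonal entries (1,1,1,1,1,1,1,1,1,1,1,1,1,1,1,1,1,1,1,2).

Now H_k = ker ∂_k / im ∂_{k+1}, so:

  H_0: rank C_0 − rank ∂_1 = 10 − 9 = 1, and the invariant factors of ∂_1 are all 1, so H_0 = Z.
  H_1: rank ker ∂_1 − rank ∂_2 = (30 − 9) − 20 = 1, and ∂_2 has invariant factor 2 > 1, so H_1 = Z ⊕ Z/2Z.
  H_2: rank ker ∂_2 − rank ∂_3 = (20 − 20) − 0 = 0, and there is no ∂_3, so H_2 = 0.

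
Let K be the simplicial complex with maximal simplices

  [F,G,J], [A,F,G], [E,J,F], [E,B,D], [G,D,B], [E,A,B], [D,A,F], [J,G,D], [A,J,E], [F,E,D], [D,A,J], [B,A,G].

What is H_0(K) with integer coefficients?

H_0 ≅ Z.

Order the vertices as A < B < D < E < F < G < J. Listing each simplex with vertices in this order, K has dimension 2 with simplices:

  0-simplices (7): A, B, D, E, F, G, J
  1-simplices (18): AB, AD, AE, AF, AG, AJ, BD, BE, BG, DE, DF, DG, DJ, EF, EJ, FG, FJ, GJ
  2-simplices (12): ABE, ABG, ADF, ADJ, AEJ, AFG, BDE, BDG, DEF, DGJ, EFJ, FGJ

so the chain groups are C_0 ≅ Z^7, C_1 ≅ Z^18, C_2 ≅ Z^12.

∂_1: C_1 → C_0 is given by ∂[p,q] = [q] − [p]. For instance
  ∂AB = B − A.
The 7×18 boundary matrix has rank 6 and Smith normal form diag(1,1,1,1,1,1).

Boundary ∂_2: C_2 → C_1 maps a triangle to the signed sum of its edges. For instance
  ∂DEF = EF − DF + DE,
  ∂ABG = BG − AG + AB.
The resulting 18×12 matrix has rank 12, and its Smith normal form has invariant factors (1,1,1,1,1,1,1,1,1,1,1,2).

Now H_k = ker ∂_k / im ∂_{k+1}, so:

  H_0: rank C_0 − rank ∂_1 = 7 − 6 = 1, and the invariant factors of ∂_1 are all 1, so H_0 ≅ Z.

(K is a triangulation of the real projective plane RP^2.)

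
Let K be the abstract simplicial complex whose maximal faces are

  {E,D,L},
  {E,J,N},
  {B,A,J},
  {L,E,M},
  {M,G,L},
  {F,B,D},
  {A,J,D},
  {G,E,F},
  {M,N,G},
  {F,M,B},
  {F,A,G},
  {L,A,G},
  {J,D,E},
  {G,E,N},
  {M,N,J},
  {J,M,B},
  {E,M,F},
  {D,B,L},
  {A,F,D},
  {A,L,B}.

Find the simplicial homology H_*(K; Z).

H_0 = Z,  H_1 = Z ⊕ Z/2,  H_2 = 0.

We work with the vertex ordering A < B < D < E < F < G < J < L < M < N. The simplices of K, each written with vertices in increasing order, are:

  0-simplices (10): A, B, D, E, F, G, J, L, M, N
  1-simplices (30): AB, AD, AF, AG, AJ, AL, BD, BF, BJ, BL, BM, DE, DF, DJ, DL, EF, EG, EJ, EL, EM, EN, FG, FM, GL, GM, GN, JM, JN, LM, MN
  2-simplices (20): ABJ, ABL, ADF, ADJ, AFG, AGL, BDF, BDL, BFM, BJM, DEJ, DEL, EFG, EFM, EGN, EJN, ELM, GLM, GMN, JMN

Hence C_0 ≅ Z^10, C_1 ≅ Z^30, C_2 ≅ Z^20.

Boundary ∂_1: C_1 → C_0 sends each edge [p,q] (with p < q) to q − p.
As a 10×30 matrix over Z this has rank 9, with invariant factors (1,1,1,1,1,1,1,1,1).

The boundary map ∂_2: C_2 → C_1 acts by ∂[p,q,r] = [q,r] − [p,r] + [p,q]. For instance
  ∂BFM = FM − BM + BF,
  ∂EGN = GN − EN + EG.
The 30×20 boundary matrix has rank 20 and Smith normal form diag(1,1,1,1,1,1,1,1,1,1,1,1,1,1,1,1,1,1,1,2).

Reading off H_k = ker ∂_k / im ∂_{k+1}:

  H_0: rank C_0 − rank ∂_1 = 10 − 9 = 1, and the invariant factors of ∂_1 are all 1, so H_0 ≅ Z.
  H_1: rank ker ∂_1 − rank ∂_2 = (30 − 9) − 20 = 1, and ∂_2 has invariant factor 2 > 1, so H_1 ≅ Z ⊕ Z/2.
  H_2: rank ker ∂_2 − rank ∂_3 = (20 − 20) − 0 = 0, and there is no ∂_3, so H_2 ≅ 0.

As a check, the Euler characteristic is 10 − 30 + 20 = 0, which agrees with 1 − 1 + 0 = 0.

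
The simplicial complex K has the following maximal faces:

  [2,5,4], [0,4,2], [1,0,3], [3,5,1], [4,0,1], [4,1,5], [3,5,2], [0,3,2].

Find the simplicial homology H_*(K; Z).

H_0 = Z,  H_1 = 0,  H_2 = Z.

Order the vertices as 0 < 1 < 2 < 3 < 4 < 5. Listing each simplex with vertices in this order, K has dimension 2 with simplices:

  0-simplices (6): [0], [1], [2], [3], [4], [5]
  1-simplices (12): [0,1], [0,2], [0,3], [0,4], [1,3], [1,4], [1,5], [2,3], [2,4], [2,5], [3,5], [4,5]
  2-simplices (8): [0,1,3], [0,1,4], [0,2,3], [0,2,4], [1,3,5], [1,4,5], [2,3,5], [2,4,5]

giving chain groups C_0 ≅ Z^6, C_1 ≅ Z^12, C_2 ≅ Z^8.

∂_1: C_1 → C_0 is given by ∂[p,q] = [q] − [p]. For instance
  ∂[2,3] = [3] − [2].
As a 6×12 matrix over Z this has rank 5, with invariant factors (1,1,1,1,1).

Boundary ∂_2: C_2 → C_1 acts by ∂[p,q,r] = [q,r] − [p,r] + [p,q]. For instance
  ∂[0,1,3] = [1,3] − [0,3] + [0,1],
  ∂[0,2,3] = [2,3] − [0,3] + [0,2].
This gives a 12×8 integer matrix of rank 7; reducing to Smith normal form yields diagonal entries (1,1,1,1,1,1,1).

Reading off H_k = ker ∂_k / im ∂_{k+1}:

  H_0: rank C_0 − rank ∂_1 = 6 − 5 = 1, and the invariant factors of ∂_1 are all 1, so H_0 ≅ Z.
  H_1: rank ker ∂_1 − rank ∂_2 = (12 − 5) − 7 = 0, and the invariant factors of ∂_2 are all 1, so H_1 ≅ 0.
  H_2: rank ker ∂_2 − rank ∂_3 = (8 − 7) − 0 = 1, and there is no ∂_3, so H_2 ≅ Z.

As a check, the Euler characteristic is 6 − 12 + 8 = 2, which agrees with 1 − 0 + 1 = 2.
(K is a triangulation of the 2-sphere S^2.)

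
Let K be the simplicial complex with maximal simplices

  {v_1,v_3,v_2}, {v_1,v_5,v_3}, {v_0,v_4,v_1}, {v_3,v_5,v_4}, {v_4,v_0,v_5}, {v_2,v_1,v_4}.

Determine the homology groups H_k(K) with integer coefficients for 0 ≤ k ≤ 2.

We work with the vertex ordering v_0 < v_1 < v_2 < v_3 < v_4 < v_5. The simplices of K, each written with vertices in increasing order, are:

  0-simplices (6): [v_0], [v_1], [v_2], [v_3], [v_4], [v_5]
  1-simplices (12): [v_0,v_1], [v_0,v_4], [v_0,v_5], [v_1,v_2], [v_1,v_3], [v_1,v_4], [v_1,v_5], [v_2,v_3], [v_2,v_4], [v_3,v_4], [v_3,v_5], [v_4,v_5]
  2-simplices (6): [v_0,v_1,v_4], [v_0,v_4,v_5], [v_1,v_2,v_3], [v_1,v_2,v_4], [v_1,v_3,v_5], [v_3,v_4,v_5]

giving chain groups C_0 ≅ Z^6, C_1 ≅ Z^12, C_2 ≅ Z^6.

The boundary map ∂_1: C_1 → C_0 sends each edge [p,q] (with p < q) to q − p. For instance
  ∂[v_0,v_5] = [v_5] − [v_0].
The 6×12 boundary matrix has rank 5 and Smith normal form diag(1,1,1,1,1).

The boundary map ∂_2: C_2 → C_1 acts by ∂[p,q,r] = [q,r] − [p,r] + [p,q]. For instance
  ∂[v_1,v_2,v_3] = [v_2,v_3] − [v_1,v_3] + [v_1,v_2],
  ∂[v_1,v_2,v_4] = [v_2,v_4] − [v_1,v_4] + [v_1,v_2].
The resulting 12×6 matrix has rank 6, and its Smith normal form has invariant factors (1,1,1,1,1,1).

Computing H_k = (kernel of ∂_k) / (image of ∂_{k+1}):

  H_0: rank C_0 − rank ∂_1 = 6 − 5 = 1, and the invariant factors of ∂_1 are all 1, so H_0 = Z.
  H_1: rank ker ∂_1 − rank ∂_2 = (12 − 5) − 6 = 1, and the invariant factors of ∂_2 are all 1, so H_1 = Z.
  H_2: rank ker ∂_2 − rank ∂_3 = (6 − 6) − 0 = 0, and there is no ∂_3, so H_2 = 0.

(K is a triangulation of the cylinder S^1 x I.)

H_0 = Z,  H_1 = Z,  H_2 = 0.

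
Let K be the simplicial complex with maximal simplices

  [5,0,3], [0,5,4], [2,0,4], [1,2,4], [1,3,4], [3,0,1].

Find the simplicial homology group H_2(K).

Take the total order 0 < 1 < 2 < 3 < 4 < 5 on the vertex set. Then K (dimension 2) consists of the simplices:

  0-simplices (6): [0], [1], [2], [3], [4], [5]
  1-simplices (12): [0,1], [0,2], [0,3], [0,4], [0,5], [1,2], [1,3], [1,4], [2,4], [3,4], [3,5], [4,5]
  2-simplices (6): [0,1,3], [0,2,4], [0,3,5], [0,4,5], [1,2,4], [1,3,4]

giving chain groups C_0 ≅ Z^6, C_1 ≅ Z^12, C_2 ≅ Z^6.

Boundary ∂_1: C_1 → C_0 sends each edge [p,q] (with p < q) to q − p. For instance
  ∂[0,3] = [3] − [0].
This gives a 6×12 integer matrix of rank 5; reducing to Smith normal form yields diagonal entries (1,1,1,1,1).

The boundary map ∂_2: C_2 → C_1 acts by ∂[p,q,r] = [q,r] − [p,r] + [p,q]. For instance
  ∂[0,3,5] = [3,5] − [0,5] + [0,3],
  ∂[0,2,4] = [2,4] − [0,4] + [0,2].
The 12×6 boundary matrix has rank 6 and Smith normal form diag(1,1,1,1,1,1).

Computing H_k = (kernel of ∂_k) / (image of ∂_{k+1}):

  H_2: rank ker ∂_2 − rank ∂_3 = (6 − 6) − 0 = 0, and there is no ∂_3, so H_2 = 0.

H_2 = 0.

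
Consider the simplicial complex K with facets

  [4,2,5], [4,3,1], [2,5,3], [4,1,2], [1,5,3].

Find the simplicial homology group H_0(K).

H_0 = Z.

K has 5 vertices, 10 edges, 5 triangles.
rank ∂_0 = 0, rank ∂_1 = 4 ⇒ b_0 = 5 − 0 − 4 = 1; all invariant factors of ∂_1 are 1 so no torsion. So H_0 ≅ Z.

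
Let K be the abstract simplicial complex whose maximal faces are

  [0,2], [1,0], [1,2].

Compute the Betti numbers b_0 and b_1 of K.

b_0 = 1, b_1 = 1.

K has 3 vertices, 3 edges.
rank ∂_0 = 0, rank ∂_1 = 2 ⇒ b_0 = 3 − 0 − 2 = 1; all invariant factors of ∂_1 are 1 so no torsion. So H_0 ≅ Z.
rank ∂_1 = 2, rank ∂_2 = 0 ⇒ b_1 = 3 − 2 − 0 = 1. So H_1 ≅ Z.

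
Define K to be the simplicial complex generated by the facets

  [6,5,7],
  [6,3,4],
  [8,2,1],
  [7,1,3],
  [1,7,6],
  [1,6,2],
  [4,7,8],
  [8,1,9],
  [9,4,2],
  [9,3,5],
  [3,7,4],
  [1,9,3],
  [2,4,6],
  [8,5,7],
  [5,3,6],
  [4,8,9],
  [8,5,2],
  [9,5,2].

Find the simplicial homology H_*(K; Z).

H_0 = Z,  H_1 = Z ⊕ Z_2,  H_2 = 0.

K has 9 vertices, 27 edges, 18 triangles.
rank ∂_0 = 0, rank ∂_1 = 8 ⇒ b_0 = 9 − 0 − 8 = 1; all invariant factors of ∂_1 are 1 so no torsion. So H_0 = Z.
rank ∂_1 = 8, rank ∂_2 = 18 ⇒ b_1 = 27 − 8 − 18 = 1; ∂_2 has invariant factor(s) [2] giving torsion. So H_1 = Z ⊕ Z_2.
rank ∂_2 = 18, rank ∂_3 = 0 ⇒ b_2 = 18 − 18 − 0 = 0. So H_2 = 0.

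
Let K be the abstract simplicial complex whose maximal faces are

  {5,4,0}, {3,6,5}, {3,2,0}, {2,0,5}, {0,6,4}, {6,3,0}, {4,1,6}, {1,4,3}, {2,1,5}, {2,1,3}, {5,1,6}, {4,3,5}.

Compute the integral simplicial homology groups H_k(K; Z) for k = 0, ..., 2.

Order the vertices as 0 < 1 < 2 < 3 < 4 < 5 < 6. Listing each simplex with vertices in this order, K has dimension 2 with simplices:

  0-simplices (7): [0], [1], [2], [3], [4], [5], [6]
  1-simplices (18): [0,2], [0,3], [0,4], [0,5], [0,6], [1,2], [1,3], [1,4], [1,5], [1,6], [2,3], [2,5], [3,4], [3,5], [3,6], [4,5], [4,6], [5,6]
  2-simplices (12): [0,2,3], [0,2,5], [0,3,6], [0,4,5], [0,4,6], [1,2,3], [1,2,5], [1,3,4], [1,4,6], [1,5,6], [3,4,5], [3,5,6]

Hence C_0 ≅ Z^7, C_1 ≅ Z^18, C_2 ≅ Z^12.

∂_1: C_1 → C_0 is given by ∂[p,q] = [q] − [p]. For instance
  ∂[0,6] = [6] − [0].
This gives a 7×18 integer matrix of rank 6; reducing to Smith normal form yields diagonal entries (1,1,1,1,1,1).

The boundary map ∂_2: C_2 → C_1 maps a triangle to the signed sum of its edges. For instance
  ∂[3,5,6] = [5,6] − [3,6] + [3,5],
  ∂[1,5,6] = [5,6] − [1,6] + [1,5].
The resulting 18×12 matrix has rank 12, and its Smith normal form has invariant factors (1,1,1,1,1,1,1,1,1,1,1,2).

Reading off H_k = ker ∂_k / im ∂_{k+1}:

  H_0: rank C_0 − rank ∂_1 = 7 − 6 = 1, and the invariant factors of ∂_1 are all 1, so H_0 = Z.
  H_1: rank ker ∂_1 − rank ∂_2 = (18 − 6) − 12 = 0, and ∂_2 has invariant factor 2 > 1, so H_1 = Z/2Z.
  H_2: rank ker ∂_2 − rank ∂_3 = (12 − 12) − 0 = 0, and there is no ∂_3, so H_2 = 0.

As a check, the Euler characteristic is 7 − 18 + 12 = 1, which agrees with 1 − 0 + 0 = 1.

H_0 ≅ Z,  H_1 ≅ Z/2Z,  H_2 = 0.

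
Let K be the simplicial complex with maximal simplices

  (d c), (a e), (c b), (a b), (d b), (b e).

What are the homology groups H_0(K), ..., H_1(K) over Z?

H_0 ≅ Z,  H_1 ≅ Z^2.

Order the vertices as a < b < c < d < e. Listing each simplex with vertices in this order, K has dimension 1 with simplices:

  0-simplices (5): a, b, c, d, e
  1-simplices (6): ab, ae, bc, bd, be, cd

so the chain groups are C_0 ≅ Z^5, C_1 ≅ Z^6.

Boundary ∂_1: C_1 → C_0 is given by ∂[p,q] = [q] − [p]. For instance
  ∂cd = d − c.
The resulting 5×6 matrix has rank 4, and its Smith normal form has invariant factors (1,1,1,1).

Now H_k = ker ∂_k / im ∂_{k+1}, so:

  H_0: rank C_0 − rank ∂_1 = 5 − 4 = 1, and the invariant factors of ∂_1 are all 1, so H_0 ≅ Z.
  H_1: rank ker ∂_1 − rank ∂_2 = (6 − 4) − 0 = 2, and there is no ∂_2, so H_1 ≅ Z^2.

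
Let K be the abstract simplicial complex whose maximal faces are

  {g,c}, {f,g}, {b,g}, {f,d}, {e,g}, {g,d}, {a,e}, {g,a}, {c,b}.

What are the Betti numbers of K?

b_0 = 1, b_1 = 3.

K has 7 vertices, 9 edges.
rank ∂_0 = 0, rank ∂_1 = 6 ⇒ b_0 = 7 − 0 − 6 = 1; all invariant factors of ∂_1 are 1 so no torsion. So H_0 = Z.
rank ∂_1 = 6, rank ∂_2 = 0 ⇒ b_1 = 9 − 6 − 0 = 3. So H_1 = Z^3.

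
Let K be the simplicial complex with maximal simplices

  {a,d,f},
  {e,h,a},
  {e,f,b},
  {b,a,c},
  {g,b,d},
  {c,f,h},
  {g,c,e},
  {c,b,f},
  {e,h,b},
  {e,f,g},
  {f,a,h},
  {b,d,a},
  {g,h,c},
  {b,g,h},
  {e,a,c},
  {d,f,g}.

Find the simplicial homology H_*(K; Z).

Order the vertices as a < b < c < d < e < f < g < h. Listing each simplex with vertices in this order, K has dimension 2 with simplices:

  0-simplices (8): a, b, c, d, e, f, g, h
  1-simplices (24): ab, ac, ad, ae, af, ah, bc, bd, be, bf, bg, bh, ce, cf, cg, ch, df, dg, ef, eg, eh, fg, fh, gh
  2-simplices (16): abc, abd, ace, adf, aeh, afh, bcf, bdg, bef, beh, bgh, ceg, cfh, cgh, dfg, efg

so the chain groups are C_0 ≅ Z^8, C_1 ≅ Z^24, C_2 ≅ Z^16.

∂_1: C_1 → C_0 is given by ∂[p,q] = [q] − [p]. For instance
  ∂cg = g − c.
The resulting 8×24 matrix has rank 7, and its Smith normal form has invariant factors (1,1,1,1,1,1,1).

Boundary ∂_2: C_2 → C_1 sends each 2-simplex [p,q,r] to [q,r] − [p,r] + [p,q]. For instance
  ∂efg = fg − eg + ef,
  ∂abd = bd − ad + ab.
This gives a 24×16 integer matrix of rank 15; reducing to Smith normal form yields diagonal entries (1,1,1,1,1,1,1,1,1,1,1,1,1,1,1).

Now H_k = ker ∂_k / im ∂_{k+1}, so:

  H_0: rank C_0 − rank ∂_1 = 8 − 7 = 1, and the invariant factors of ∂_1 are all 1, so H_0 ≅ Z.
  H_1: rank ker ∂_1 − rank ∂_2 = (24 − 7) − 15 = 2, and the invariant factors of ∂_2 are all 1, so H_1 ≅ Z^2.
  H_2: rank ker ∂_2 − rank ∂_3 = (16 − 15) − 0 = 1, and there is no ∂_3, so H_2 ≅ Z.

As a check, the Euler characteristic is 8 − 24 + 16 = 0, which agrees with 1 − 2 + 1 = 0.

H_0 = Z,  H_1 = Z^2,  H_2 = Z.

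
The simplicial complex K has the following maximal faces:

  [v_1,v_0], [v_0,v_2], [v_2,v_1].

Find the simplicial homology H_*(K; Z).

We work with the vertex ordering v_0 < v_1 < v_2. The simplices of K, each written with vertices in increasing order, are:

  0-simplices (3): [v_0], [v_1], [v_2]
  1-simplices (3): [v_0,v_1], [v_0,v_2], [v_1,v_2]

so the chain groups are C_0 ≅ Z^3, C_1 ≅ Z^3.

∂_1: C_1 → C_0 is given by ∂[p,q] = [q] − [p].
As a 3×3 matrix over Z this has rank 2, with invariant factors (1,1).

Now H_k = ker ∂_k / im ∂_{k+1}, so:

  H_0: rank C_0 − rank ∂_1 = 3 − 2 = 1, and the invariant factors of ∂_1 are all 1, so H_0 ≅ Z.
  H_1: rank ker ∂_1 − rank ∂_2 = (3 − 2) − 0 = 1, and there is no ∂_2, so H_1 ≅ Z.

H_0 ≅ Z,  H_1 ≅ Z.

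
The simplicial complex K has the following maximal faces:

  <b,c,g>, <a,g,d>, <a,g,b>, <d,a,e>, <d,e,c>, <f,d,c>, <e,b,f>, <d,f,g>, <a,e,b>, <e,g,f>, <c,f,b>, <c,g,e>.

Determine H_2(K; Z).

H_2 ≅ 0.

Take the total order a < b < c < d < e < f < g on the vertex set. Then K (dimension 2) consists of the simplices:

  0-simplices (7): a, b, c, d, e, f, g
  1-simplices (18): ab, ad, ae, ag, bc, be, bf, bg, cd, ce, cf, cg, de, df, dg, ef, eg, fg
  2-simplices (12): abe, abg, ade, adg, bcf, bcg, bef, cde, cdf, ceg, dfg, efg

Hence C_0 ≅ Z^7, C_1 ≅ Z^18, C_2 ≅ Z^12.

∂_1: C_1 → C_0 sends each edge [p,q] (with p < q) to q − p. For instance
  ∂df = f − d.
The resulting 7×18 matrix has rank 6, and its Smith normal form has invariant factors (1,1,1,1,1,1).

The boundary map ∂_2: C_2 → C_1 maps a triangle to the signed sum of its edges. For instance
  ∂abe = be − ae + ab,
  ∂abg = bg − ag + ab.
As a 18×12 matrix over Z this has rank 12, with invariant factors (1,1,1,1,1,1,1,1,1,1,1,2).

Now H_k = ker ∂_k / im ∂_{k+1}, so:

  H_2: rank ker ∂_2 − rank ∂_3 = (12 − 12) − 0 = 0, and there is no ∂_3, so H_2 = 0.

(K is a triangulation of the real projective plane RP^2.)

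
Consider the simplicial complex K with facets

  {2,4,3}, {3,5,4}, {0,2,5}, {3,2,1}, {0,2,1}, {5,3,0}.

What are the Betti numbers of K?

b_0 = 1, b_1 = 1, b_2 = 0.

Fix the vertex order 0 < 1 < 2 < 3 < 4 < 5 and write every simplex with vertices in increasing order. Then dim K = 2 and the simplices of K are:

  0-simplices (6): [0], [1], [2], [3], [4], [5]
  1-simplices (12): [0,1], [0,2], [0,3], [0,5], [1,2], [1,3], [2,3], [2,4], [2,5], [3,4], [3,5], [4,5]
  2-simplices (6): [0,1,2], [0,2,5], [0,3,5], [1,2,3], [2,3,4], [3,4,5]

Hence C_0 ≅ Z^6, C_1 ≅ Z^12, C_2 ≅ Z^6.

The boundary map ∂_1: C_1 → C_0 maps an edge to its endpoints' difference, ∂[p,q] = q − p. For instance
  ∂[0,3] = [3] − [0].
As a 6×12 matrix over Z this has rank 5, with invariant factors (1,1,1,1,1).

The boundary map ∂_2: C_2 → C_1 acts by ∂[p,q,r] = [q,r] − [p,r] + [p,q]. For instance
  ∂[3,4,5] = [4,5] − [3,5] + [3,4],
  ∂[0,2,5] = [2,5] − [0,5] + [0,2].
As a 12×6 matrix over Z this has rank 6, with invariant factors (1,1,1,1,1,1).

Reading off H_k = ker ∂_k / im ∂_{k+1}:

  H_0: rank C_0 − rank ∂_1 = 6 − 5 = 1, and the invariant factors of ∂_1 are all 1, so H_0 = Z.
  H_1: rank ker ∂_1 − rank ∂_2 = (12 − 5) − 6 = 1, and the invariant factors of ∂_2 are all 1, so H_1 = Z.
  H_2: rank ker ∂_2 − rank ∂_3 = (6 − 6) − 0 = 0, and there is no ∂_3, so H_2 = 0.

Hence the Betti numbers are b_0 = 1, b_1 = 1, b_2 = 0.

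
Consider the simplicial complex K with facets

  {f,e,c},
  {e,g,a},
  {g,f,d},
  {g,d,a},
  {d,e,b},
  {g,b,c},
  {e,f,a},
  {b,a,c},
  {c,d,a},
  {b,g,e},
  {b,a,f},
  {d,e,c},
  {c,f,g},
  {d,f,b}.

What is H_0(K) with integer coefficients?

H_0 = Z.

Fix the vertex order a < b < c < d < e < f < g and write every simplex with vertices in increasing order. Then dim K = 2 and the simplices of K are:

  0-simplices (7): a, b, c, d, e, f, g
  1-simplices (21): ab, ac, ad, ae, af, ag, bc, bd, be, bf, bg, cd, ce, cf, cg, de, df, dg, ef, eg, fg
  2-simplices (14): abc, abf, acd, adg, aef, aeg, bcg, bde, bdf, beg, cde, cef, cfg, dfg

Hence C_0 ≅ Z^7, C_1 ≅ Z^21, C_2 ≅ Z^14.

∂_1: C_1 → C_0 maps an edge to its endpoints' difference, ∂[p,q] = q − p.
As a 7×21 matrix over Z this has rank 6, with invariant factors (1,1,1,1,1,1).

Boundary ∂_2: C_2 → C_1 sends each 2-simplex [p,q,r] to [q,r] − [p,r] + [p,q]. For instance
  ∂cde = de − ce + cd,
  ∂bcg = cg − bg + bc.
The 21×14 boundary matrix has rank 13 and Smith normal form diag(1,1,1,1,1,1,1,1,1,1,1,1,1).

Now H_k = ker ∂_k / im ∂_{k+1}, so:

  H_0: rank C_0 − rank ∂_1 = 7 − 6 = 1, and the invariant factors of ∂_1 are all 1, so H_0 = Z.

(K is a triangulation of the torus T^2.)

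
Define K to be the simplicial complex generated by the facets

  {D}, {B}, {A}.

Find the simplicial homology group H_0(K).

H_0 = Z^3.

Fix the vertex order A < B < D and write every simplex with vertices in increasing order. Then dim K = 0 and the simplices of K are:

  0-simplices (3): A, B, D

so the chain groups are C_0 ≅ Z^3.

Now H_k = ker ∂_k / im ∂_{k+1}, so:

  H_0: rank C_0 − rank ∂_1 = 3 − 0 = 3, and there is no ∂_1, so H_0 ≅ Z^3.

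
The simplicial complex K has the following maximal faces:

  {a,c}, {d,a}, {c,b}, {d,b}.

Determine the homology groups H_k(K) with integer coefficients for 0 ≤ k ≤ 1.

Take the total order a < b < c < d on the vertex set. Then K (dimension 1) consists of the simplices:

  0-simplices (4): a, b, c, d
  1-simplices (4): ac, ad, bc, bd

Hence C_0 ≅ Z^4, C_1 ≅ Z^4.

Boundary ∂_1: C_1 → C_0 is given by ∂[p,q] = [q] − [p].
The resulting 4×4 matrix has rank 3, and its Smith normal form has invariant factors (1,1,1).

Computing H_k = (kernel of ∂_k) / (image of ∂_{k+1}):

  H_0: rank C_0 − rank ∂_1 = 4 − 3 = 1, and the invariant factors of ∂_1 are all 1, so H_0 ≅ Z.
  H_1: rank ker ∂_1 − rank ∂_2 = (4 − 3) − 0 = 1, and there is no ∂_2, so H_1 ≅ Z.

(K is a triangulation of the circle S^1.)

H_0 ≅ Z,  H_1 ≅ Z.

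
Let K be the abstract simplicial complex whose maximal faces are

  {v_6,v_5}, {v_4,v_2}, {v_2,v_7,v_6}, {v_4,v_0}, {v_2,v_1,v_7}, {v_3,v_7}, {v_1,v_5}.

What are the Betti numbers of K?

Order the vertices as v_0 < v_1 < v_2 < v_3 < v_4 < v_5 < v_6 < v_7. Listing each simplex with vertices in this order, K has dimension 2 with simplices:

  0-simplices (8): [v_0], [v_1], [v_2], [v_3], [v_4], [v_5], [v_6], [v_7]
  1-simplices (10): [v_0,v_4], [v_1,v_2], [v_1,v_5], [v_1,v_7], [v_2,v_4], [v_2,v_6], [v_2,v_7], [v_3,v_7], [v_5,v_6], [v_6,v_7]
  2-simplices (2): [v_1,v_2,v_7], [v_2,v_6,v_7]

Hence C_0 ≅ Z^8, C_1 ≅ Z^10, C_2 ≅ Z^2.

Boundary ∂_1: C_1 → C_0 sends each edge [p,q] (with p < q) to q − p. For instance
  ∂[v_3,v_7] = [v_7] − [v_3].
This gives a 8×10 integer matrix of rank 7; reducing to Smith normal form yields diagonal entries (1,1,1,1,1,1,1).

The boundary map ∂_2: C_2 → C_1 acts by ∂[p,q,r] = [q,r] − [p,r] + [p,q]. For instance
  ∂[v_2,v_6,v_7] = [v_6,v_7] − [v_2,v_7] + [v_2,v_6],
  ∂[v_1,v_2,v_7] = [v_2,v_7] − [v_1,v_7] + [v_1,v_2].
The 10×2 boundary matrix has rank 2 and Smith normal form diag(1,1).

From H_k ≅ ker(∂_k) / im(∂_{k+1}) we obtain:

  H_0: rank C_0 − rank ∂_1 = 8 − 7 = 1, and the invariant factors of ∂_1 are all 1, so H_0 = Z.
  H_1: rank ker ∂_1 − rank ∂_2 = (10 − 7) − 2 = 1, and the invariant factors of ∂_2 are all 1, so H_1 = Z.
  H_2: rank ker ∂_2 − rank ∂_3 = (2 − 2) − 0 = 0, and there is no ∂_3, so H_2 = 0.

Hence the Betti numbers are b_0 = 1, b_1 = 1, b_2 = 0.

b_0 = 1, b_1 = 1, b_2 = 0.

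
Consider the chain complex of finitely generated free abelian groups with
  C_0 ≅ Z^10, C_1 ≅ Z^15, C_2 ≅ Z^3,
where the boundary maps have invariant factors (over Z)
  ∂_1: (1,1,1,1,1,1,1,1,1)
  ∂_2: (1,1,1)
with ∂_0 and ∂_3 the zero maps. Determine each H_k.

H_0 = Z,  H_1 = Z^3,  H_2 = 0.

H_0: b_0 = 10 − 0 − 9 = 1; torsion from ∂_1 factors > 1: none. So H_0 = Z.
H_1: b_1 = 15 − 9 − 3 = 3; torsion from ∂_2 factors > 1: none. So H_1 = Z^3.
H_2: b_2 = 3 − 3 − 0 = 0; torsion from ∂_3 factors > 1: none. So H_2 = 0.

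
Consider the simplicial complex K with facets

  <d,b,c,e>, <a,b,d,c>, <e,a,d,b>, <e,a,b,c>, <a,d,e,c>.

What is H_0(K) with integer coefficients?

Fix the vertex order a < b < c < d < e and write every simplex with vertices in increasing order. Then dim K = 3 and the simplices of K are:

  0-simplices (5): a, b, c, d, e
  1-simplices (10): ab, ac, ad, ae, bc, bd, be, cd, ce, de
  2-simplices (10): abc, abd, abe, acd, ace, ade, bcd, bce, bde, cde
  3-simplices (5): abcd, abce, abde, acde, bcde

so the chain groups are C_0 ≅ Z^5, C_1 ≅ Z^10, C_2 ≅ Z^10, C_3 ≅ Z^5.

∂_1: C_1 → C_0 sends each edge [p,q] (with p < q) to q − p. For instance
  ∂ab = b − a.
As a 5×10 matrix over Z this has rank 4, with invariant factors (1,1,1,1).

The boundary map ∂_2: C_2 → C_1 maps a triangle to the signed sum of its edges. For instance
  ∂bcd = cd − bd + bc,
  ∂abe = be − ae + ab.
As a 10×10 matrix over Z this has rank 6, with invariant factors (1,1,1,1,1,1).

Boundary ∂_3: C_3 → C_2 sends each 3-simplex σ to the alternating sum Σ_i (−1)^i (σ with its i-th vertex removed). For instance
  ∂abde = bde − ade + abe − abd,
  ∂bcde = cde − bde + bce − bcd.
As a 10×5 matrix over Z this has rank 4, with invariant factors (1,1,1,1).

Computing H_k = (kernel of ∂_k) / (image of ∂_{k+1}):

  H_0: rank C_0 − rank ∂_1 = 5 − 4 = 1, and the invariant factors of ∂_1 are all 1, so H_0 = Z.

H_0 = Z.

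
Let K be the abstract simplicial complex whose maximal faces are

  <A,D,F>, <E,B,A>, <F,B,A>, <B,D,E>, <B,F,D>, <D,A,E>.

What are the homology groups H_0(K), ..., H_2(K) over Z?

H_0 ≅ Z,  H_1 = 0,  H_2 ≅ Z.

Fix the vertex order A < B < D < E < F and write every simplex with vertices in increasing order. Then dim K = 2 and the simplices of K are:

  0-simplices (5): A, B, D, E, F
  1-simplices (9): AB, AD, AE, AF, BD, BE, BF, DE, DF
  2-simplices (6): ABE, ABF, ADE, ADF, BDE, BDF

Hence C_0 ≅ Z^5, C_1 ≅ Z^9, C_2 ≅ Z^6.

Boundary ∂_1: C_1 → C_0 is given by ∂[p,q] = [q] − [p]. For instance
  ∂AD = D − A.
This gives a 5×9 integer matrix of rank 4; reducing to Smith normal form yields diagonal entries (1,1,1,1).

Boundary ∂_2: C_2 → C_1 acts by ∂[p,q,r] = [q,r] − [p,r] + [p,q]. For instance
  ∂ADE = DE − AE + AD,
  ∂ABE = BE − AE + AB.
The resulting 9×6 matrix has rank 5, and its Smith normal form has invariant factors (1,1,1,1,1).

Reading off H_k = ker ∂_k / im ∂_{k+1}:

  H_0: rank C_0 − rank ∂_1 = 5 − 4 = 1, and the invariant factors of ∂_1 are all 1, so H_0 = Z.
  H_1: rank ker ∂_1 − rank ∂_2 = (9 − 4) − 5 = 0, and the invariant factors of ∂_2 are all 1, so H_1 = 0.
  H_2: rank ker ∂_2 − rank ∂_3 = (6 − 5) − 0 = 1, and there is no ∂_3, so H_2 = Z.

As a check, the Euler characteristic is 5 − 9 + 6 = 2, which agrees with 1 − 0 + 1 = 2.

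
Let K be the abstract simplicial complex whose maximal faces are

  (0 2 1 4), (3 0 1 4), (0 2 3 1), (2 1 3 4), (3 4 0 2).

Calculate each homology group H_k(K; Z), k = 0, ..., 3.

H_0 ≅ Z,  H_1 = 0,  H_2 = 0,  H_3 ≅ Z.

Fix the vertex order 0 < 1 < 2 < 3 < 4 and write every simplex with vertices in increasing order. Then dim K = 3 and the simplices of K are:

  0-simplices (5): [0], [1], [2], [3], [4]
  1-simplices (10): [0,1], [0,2], [0,3], [0,4], [1,2], [1,3], [1,4], [2,3], [2,4], [3,4]
  2-simplices (10): [0,1,2], [0,1,3], [0,1,4], [0,2,3], [0,2,4], [0,3,4], [1,2,3], [1,2,4], [1,3,4], [2,3,4]
  3-simplices (5): [0,1,2,3], [0,1,2,4], [0,1,3,4], [0,2,3,4], [1,2,3,4]

Hence C_0 ≅ Z^5, C_1 ≅ Z^10, C_2 ≅ Z^10, C_3 ≅ Z^5.

Boundary ∂_1: C_1 → C_0 maps an edge to its endpoints' difference, ∂[p,q] = q − p. For instance
  ∂[1,4] = [4] − [1].
The 5×10 boundary matrix has rank 4 and Smith normal form diag(1,1,1,1).

Boundary ∂_2: C_2 → C_1 acts by ∂[p,q,r] = [q,r] − [p,r] + [p,q]. For instance
  ∂[1,2,3] = [2,3] − [1,3] + [1,2],
  ∂[1,3,4] = [3,4] − [1,4] + [1,3].
This gives a 10×10 integer matrix of rank 6; reducing to Smith normal form yields diagonal entries (1,1,1,1,1,1).

The boundary map ∂_3: C_3 → C_2 sends each 3-simplex σ to the alternating sum Σ_i (−1)^i (σ with its i-th vertex removed). For instance
  ∂[1,2,3,4] = [2,3,4] − [1,3,4] + [1,2,4] − [1,2,3],
  ∂[0,1,3,4] = [1,3,4] − [0,3,4] + [0,1,4] − [0,1,3].
As a 10×5 matrix over Z this has rank 4, with invariant factors (1,1,1,1).

Reading off H_k = ker ∂_k / im ∂_{k+1}:

  H_0: rank C_0 − rank ∂_1 = 5 − 4 = 1, and the invariant factors of ∂_1 are all 1, so H_0 = Z.
  H_1: rank ker ∂_1 − rank ∂_2 = (10 − 4) − 6 = 0, and the invariant factors of ∂_2 are all 1, so H_1 = 0.
  H_2: rank ker ∂_2 − rank ∂_3 = (10 − 6) − 4 = 0, and the invariant factors of ∂_3 are all 1, so H_2 = 0.
  H_3: rank ker ∂_3 − rank ∂_4 = (5 − 4) − 0 = 1, and there is no ∂_4, so H_3 = Z.

(K is a triangulation of the 3-sphere S^3.)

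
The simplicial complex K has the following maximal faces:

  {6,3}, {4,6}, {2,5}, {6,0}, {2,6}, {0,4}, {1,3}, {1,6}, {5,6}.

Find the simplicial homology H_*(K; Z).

Fix the vertex order 0 < 1 < 2 < 3 < 4 < 5 < 6 and write every simplex with vertices in increasing order. Then dim K = 1 and the simplices of K are:

  0-simplices (7): [0], [1], [2], [3], [4], [5], [6]
  1-simplices (9): [0,4], [0,6], [1,3], [1,6], [2,5], [2,6], [3,6], [4,6], [5,6]

so the chain groups are C_0 ≅ Z^7, C_1 ≅ Z^9.

Boundary ∂_1: C_1 → C_0 maps an edge to its endpoints' difference, ∂[p,q] = q − p. For instance
  ∂[3,6] = [6] − [3].
This gives a 7×9 integer matrix of rank 6; reducing to Smith normal form yields diagonal entries (1,1,1,1,1,1).

Computing H_k = (kernel of ∂_k) / (image of ∂_{k+1}):

  H_0: rank C_0 − rank ∂_1 = 7 − 6 = 1, and the invariant factors of ∂_1 are all 1, so H_0 = Z.
  H_1: rank ker ∂_1 − rank ∂_2 = (9 − 6) − 0 = 3, and there is no ∂_2, so H_1 = Z^3.

H_0 ≅ Z,  H_1 ≅ Z^3.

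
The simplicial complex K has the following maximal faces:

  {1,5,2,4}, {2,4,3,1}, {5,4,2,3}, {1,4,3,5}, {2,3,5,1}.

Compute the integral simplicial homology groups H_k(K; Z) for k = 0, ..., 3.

Take the total order 1 < 2 < 3 < 4 < 5 on the vertex set. Then K (dimension 3) consists of the simplices:

  0-simplices (5): [1], [2], [3], [4], [5]
  1-simplices (10): [1,2], [1,3], [1,4], [1,5], [2,3], [2,4], [2,5], [3,4], [3,5], [4,5]
  2-simplices (10): [1,2,3], [1,2,4], [1,2,5], [1,3,4], [1,3,5], [1,4,5], [2,3,4], [2,3,5], [2,4,5], [3,4,5]
  3-simplices (5): [1,2,3,4], [1,2,3,5], [1,2,4,5], [1,3,4,5], [2,3,4,5]

Hence C_0 ≅ Z^5, C_1 ≅ Z^10, C_2 ≅ Z^10, C_3 ≅ Z^5.

Boundary ∂_1: C_1 → C_0 maps an edge to its endpoints' difference, ∂[p,q] = q − p. For instance
  ∂[2,3] = [3] − [2].
The resulting 5×10 matrix has rank 4, and its Smith normal form has invariant factors (1,1,1,1).

∂_2: C_2 → C_1 sends each 2-simplex [p,q,r] to [q,r] − [p,r] + [p,q]. For instance
  ∂[1,2,3] = [2,3] − [1,3] + [1,2],
  ∂[1,4,5] = [4,5] − [1,5] + [1,4].
As a 10×10 matrix over Z this has rank 6, with invariant factors (1,1,1,1,1,1).

The boundary map ∂_3: C_3 → C_2 sends each 3-simplex σ to the alternating sum Σ_i (−1)^i (σ with its i-th vertex removed). For instance
  ∂[2,3,4,5] = [3,4,5] − [2,4,5] + [2,3,5] − [2,3,4],
  ∂[1,3,4,5] = [3,4,5] − [1,4,5] + [1,3,5] − [1,3,4].
The resulting 10×5 matrix has rank 4, and its Smith normal form has invariant factors (1,1,1,1).

Now H_k = ker ∂_k / im ∂_{k+1}, so:

  H_0: rank C_0 − rank ∂_1 = 5 − 4 = 1, and the invariant factors of ∂_1 are all 1, so H_0 ≅ Z.
  H_1: rank ker ∂_1 − rank ∂_2 = (10 − 4) − 6 = 0, and the invariant factors of ∂_2 are all 1, so H_1 ≅ 0.
  H_2: rank ker ∂_2 − rank ∂_3 = (10 − 6) − 4 = 0, and the invariant factors of ∂_3 are all 1, so H_2 ≅ 0.
  H_3: rank ker ∂_3 − rank ∂_4 = (5 − 4) − 0 = 1, and there is no ∂_4, so H_3 ≅ Z.

H_0 = Z,  H_1 = 0,  H_2 = 0,  H_3 = Z.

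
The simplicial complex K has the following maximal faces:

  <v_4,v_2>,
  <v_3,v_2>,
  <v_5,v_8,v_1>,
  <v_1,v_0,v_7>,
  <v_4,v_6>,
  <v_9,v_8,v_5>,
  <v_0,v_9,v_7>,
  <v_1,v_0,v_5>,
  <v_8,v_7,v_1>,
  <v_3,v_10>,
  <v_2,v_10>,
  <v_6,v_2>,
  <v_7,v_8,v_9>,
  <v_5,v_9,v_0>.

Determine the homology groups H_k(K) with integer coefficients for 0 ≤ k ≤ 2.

H_0 ≅ Z^2,  H_1 ≅ Z^2,  H_2 ≅ Z.

We work with the vertex ordering v_0 < v_1 < v_2 < v_3 < v_4 < v_5 < v_6 < v_7 < v_8 < v_9 < v_10. The simplices of K, each written with vertices in increasing order, are:

  0-simplices (11): [v_0], [v_1], [v_2], [v_3], [v_4], [v_5], [v_6], [v_7], [v_8], [v_9], [v_10]
  1-simplices (18): (18 of them)
  2-simplices (8): [v_0,v_1,v_5], [v_0,v_1,v_7], [v_0,v_5,v_9], [v_0,v_7,v_9], [v_1,v_5,v_8], [v_1,v_7,v_8], [v_5,v_8,v_9], [v_7,v_8,v_9]

so the chain groups are C_0 ≅ Z^11, C_1 ≅ Z^18, C_2 ≅ Z^8.

The boundary map ∂_1: C_1 → C_0 is given by ∂[p,q] = [q] − [p].
This gives a 11×18 integer matrix of rank 9; reducing to Smith normal form yields diagonal entries (1,1,1,1,1,1,1,1,1).

∂_2: C_2 → C_1 sends each 2-simplex [p,q,r] to [q,r] − [p,r] + [p,q]. For instance
  ∂[v_7,v_8,v_9] = [v_8,v_9] − [v_7,v_9] + [v_7,v_8],
  ∂[v_0,v_1,v_7] = [v_1,v_7] − [v_0,v_7] + [v_0,v_1].
This gives a 18×8 integer matrix of rank 7; reducing to Smith normal form yields diagonal entries (1,1,1,1,1,1,1).

Reading off H_k = ker ∂_k / im ∂_{k+1}:

  H_0: rank C_0 − rank ∂_1 = 11 − 9 = 2, and the invariant factors of ∂_1 are all 1, so H_0 ≅ Z^2.
  H_1: rank ker ∂_1 − rank ∂_2 = (18 − 9) − 7 = 2, and the invariant factors of ∂_2 are all 1, so H_1 ≅ Z^2.
  H_2: rank ker ∂_2 − rank ∂_3 = (8 − 7) − 0 = 1, and there is no ∂_3, so H_2 ≅ Z.

As a check, the Euler characteristic is 11 − 18 + 8 = 1, which agrees with 2 − 2 + 1 = 1.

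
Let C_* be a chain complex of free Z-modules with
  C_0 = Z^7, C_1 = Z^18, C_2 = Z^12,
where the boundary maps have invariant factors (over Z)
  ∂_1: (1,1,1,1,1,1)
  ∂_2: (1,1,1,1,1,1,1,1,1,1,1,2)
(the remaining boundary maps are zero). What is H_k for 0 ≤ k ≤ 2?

H_0 ≅ Z,  H_1 ≅ Z/2Z,  H_2 = 0.

H_0: b_0 = 7 − 0 − 6 = 1; torsion from ∂_1 factors > 1: none. So H_0 ≅ Z.
H_1: b_1 = 18 − 6 − 12 = 0; torsion from ∂_2 factors > 1: [2]. So H_1 ≅ Z/2Z.
H_2: b_2 = 12 − 12 − 0 = 0; torsion from ∂_3 factors > 1: none. So H_2 ≅ 0.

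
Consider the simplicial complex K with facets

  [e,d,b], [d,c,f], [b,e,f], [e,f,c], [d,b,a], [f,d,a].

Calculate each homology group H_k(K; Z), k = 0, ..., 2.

Take the total order a < b < c < d < e < f on the vertex set. Then K (dimension 2) consists of the simplices:

  0-simplices (6): a, b, c, d, e, f
  1-simplices (12): ab, ad, af, bd, be, bf, cd, ce, cf, de, df, ef
  2-simplices (6): abd, adf, bde, bef, cdf, cef

so the chain groups are C_0 ≅ Z^6, C_1 ≅ Z^12, C_2 ≅ Z^6.

Boundary ∂_1: C_1 → C_0 sends each edge [p,q] (with p < q) to q − p. For instance
  ∂ab = b − a.
The resulting 6×12 matrix has rank 5, and its Smith normal form has invariant factors (1,1,1,1,1).

∂_2: C_2 → C_1 sends each 2-simplex [p,q,r] to [q,r] − [p,r] + [p,q]. For instance
  ∂bef = ef − bf + be,
  ∂bde = de − be + bd.
This gives a 12×6 integer matrix of rank 6; reducing to Smith normal form yields diagonal entries (1,1,1,1,1,1).

Reading off H_k = ker ∂_k / im ∂_{k+1}:

  H_0: rank C_0 − rank ∂_1 = 6 − 5 = 1, and the invariant factors of ∂_1 are all 1, so H_0 = Z.
  H_1: rank ker ∂_1 − rank ∂_2 = (12 − 5) − 6 = 1, and the invariant factors of ∂_2 are all 1, so H_1 = Z.
  H_2: rank ker ∂_2 − rank ∂_3 = (6 − 6) − 0 = 0, and there is no ∂_3, so H_2 = 0.

H_0 ≅ Z,  H_1 ≅ Z,  H_2 = 0.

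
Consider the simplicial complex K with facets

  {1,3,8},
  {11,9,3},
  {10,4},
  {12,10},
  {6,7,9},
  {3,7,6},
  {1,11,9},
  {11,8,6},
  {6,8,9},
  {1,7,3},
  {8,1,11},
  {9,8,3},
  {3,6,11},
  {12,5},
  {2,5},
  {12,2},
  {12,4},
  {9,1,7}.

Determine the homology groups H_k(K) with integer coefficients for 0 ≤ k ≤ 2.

Order the vertices as 1 < 2 < 3 < 4 < 5 < 6 < 7 < 8 < 9 < 10 < 11 < 12. Listing each simplex with vertices in this order, K has dimension 2 with simplices:

  0-simplices (12): [1], [2], [3], [4], [5], [6], [7], [8], [9], [10], [11], [12]
  1-simplices (24): (24 of them)
  2-simplices (12): [1,3,7], [1,3,8], [1,7,9], [1,8,11], [1,9,11], [3,6,7], [3,6,11], [3,8,9], [3,9,11], [6,7,9], [6,8,9], [6,8,11]

Hence C_0 ≅ Z^12, C_1 ≅ Z^24, C_2 ≅ Z^12.

The boundary map ∂_1: C_1 → C_0 is given by ∂[p,q] = [q] − [p]. For instance
  ∂[2,12] = [12] − [2].
As a 12×24 matrix over Z this has rank 10, with invariant factors (1,1,1,1,1,1,1,1,1,1).

Boundary ∂_2: C_2 → C_1 sends each 2-simplex [p,q,r] to [q,r] − [p,r] + [p,q]. For instance
  ∂[1,3,8] = [3,8] − [1,8] + [1,3],
  ∂[1,9,11] = [9,11] − [1,11] + [1,9].
The resulting 24×12 matrix has rank 12, and its Smith normal form has invariant factors (1,1,1,1,1,1,1,1,1,1,1,2).

Now H_k = ker ∂_k / im ∂_{k+1}, so:

  H_0: rank C_0 − rank ∂_1 = 12 − 10 = 2, and the invariant factors of ∂_1 are all 1, so H_0 = Z^2.
  H_1: rank ker ∂_1 − rank ∂_2 = (24 − 10) − 12 = 2, and ∂_2 has invariant factor 2 > 1, so H_1 = Z^2 ⊕ Z/2.
  H_2: rank ker ∂_2 − rank ∂_3 = (12 − 12) − 0 = 0, and there is no ∂_3, so H_2 = 0.

As a check, the Euler characteristic is 12 − 24 + 12 = 0, which agrees with 2 − 2 + 0 = 0.

H_0 ≅ Z^2,  H_1 ≅ Z^2 ⊕ Z/2,  H_2 = 0.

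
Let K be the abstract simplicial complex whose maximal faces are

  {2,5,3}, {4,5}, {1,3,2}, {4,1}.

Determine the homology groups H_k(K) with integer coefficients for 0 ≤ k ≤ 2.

H_0 = Z,  H_1 = Z,  H_2 = 0.

K has 5 vertices, 7 edges, 2 triangles.
rank ∂_0 = 0, rank ∂_1 = 4 ⇒ b_0 = 5 − 0 − 4 = 1; all invariant factors of ∂_1 are 1 so no torsion. So H_0 ≅ Z.
rank ∂_1 = 4, rank ∂_2 = 2 ⇒ b_1 = 7 − 4 − 2 = 1; all invariant factors of ∂_2 are 1 so no torsion. So H_1 ≅ Z.
rank ∂_2 = 2, rank ∂_3 = 0 ⇒ b_2 = 2 − 2 − 0 = 0. So H_2 ≅ 0.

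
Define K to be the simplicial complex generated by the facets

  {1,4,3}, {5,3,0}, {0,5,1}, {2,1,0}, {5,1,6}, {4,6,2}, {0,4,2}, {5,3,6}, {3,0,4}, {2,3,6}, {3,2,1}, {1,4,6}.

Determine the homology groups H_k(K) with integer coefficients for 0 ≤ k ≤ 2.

K has 7 vertices, 18 edges, 12 triangles.
rank ∂_0 = 0, rank ∂_1 = 6 ⇒ b_0 = 7 − 0 − 6 = 1; all invariant factors of ∂_1 are 1 so no torsion. So H_0 = Z.
rank ∂_1 = 6, rank ∂_2 = 12 ⇒ b_1 = 18 − 6 − 12 = 0; ∂_2 has invariant factor(s) [2] giving torsion. So H_1 = Z_2.
rank ∂_2 = 12, rank ∂_3 = 0 ⇒ b_2 = 12 − 12 − 0 = 0. So H_2 = 0.

H_0 = Z,  H_1 = Z_2,  H_2 = 0.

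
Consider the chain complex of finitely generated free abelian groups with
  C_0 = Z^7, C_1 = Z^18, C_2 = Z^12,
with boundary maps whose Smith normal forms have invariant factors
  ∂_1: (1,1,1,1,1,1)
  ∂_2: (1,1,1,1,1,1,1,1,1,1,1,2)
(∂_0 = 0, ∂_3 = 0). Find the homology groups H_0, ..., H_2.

H_0: b_0 = 7 − 0 − 6 = 1; torsion from ∂_1 factors > 1: none. So H_0 = Z.
H_1: b_1 = 18 − 6 − 12 = 0; torsion from ∂_2 factors > 1: [2]. So H_1 = Z/2.
H_2: b_2 = 12 − 12 − 0 = 0; torsion from ∂_3 factors > 1: none. So H_2 = 0.

H_0 = Z,  H_1 = Z/2,  H_2 = 0.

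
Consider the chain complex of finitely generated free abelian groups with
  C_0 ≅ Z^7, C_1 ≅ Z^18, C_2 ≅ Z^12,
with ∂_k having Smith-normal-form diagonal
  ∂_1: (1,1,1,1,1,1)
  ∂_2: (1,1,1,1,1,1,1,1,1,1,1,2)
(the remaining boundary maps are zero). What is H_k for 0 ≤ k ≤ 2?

H_0: b_0 = 7 − 0 − 6 = 1; torsion from ∂_1 factors > 1: none. So H_0 ≅ Z.
H_1: b_1 = 18 − 6 − 12 = 0; torsion from ∂_2 factors > 1: [2]. So H_1 ≅ Z/2.
H_2: b_2 = 12 − 12 − 0 = 0; torsion from ∂_3 factors > 1: none. So H_2 ≅ 0.

H_0 ≅ Z,  H_1 ≅ Z/2,  H_2 = 0.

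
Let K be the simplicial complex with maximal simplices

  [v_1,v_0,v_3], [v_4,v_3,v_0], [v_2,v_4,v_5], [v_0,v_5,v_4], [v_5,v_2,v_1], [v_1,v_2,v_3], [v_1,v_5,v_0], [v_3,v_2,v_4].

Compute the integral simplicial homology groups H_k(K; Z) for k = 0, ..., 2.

Take the total order v_0 < v_1 < v_2 < v_3 < v_4 < v_5 on the vertex set. Then K (dimension 2) consists of the simplices:

  0-simplices (6): [v_0], [v_1], [v_2], [v_3], [v_4], [v_5]
  1-simplices (12): [v_0,v_1], [v_0,v_3], [v_0,v_4], [v_0,v_5], [v_1,v_2], [v_1,v_3], [v_1,v_5], [v_2,v_3], [v_2,v_4], [v_2,v_5], [v_3,v_4], [v_4,v_5]
  2-simplices (8): [v_0,v_1,v_3], [v_0,v_1,v_5], [v_0,v_3,v_4], [v_0,v_4,v_5], [v_1,v_2,v_3], [v_1,v_2,v_5], [v_2,v_3,v_4], [v_2,v_4,v_5]

Hence C_0 ≅ Z^6, C_1 ≅ Z^12, C_2 ≅ Z^8.

Boundary ∂_1: C_1 → C_0 maps an edge to its endpoints' difference, ∂[p,q] = q − p.
This gives a 6×12 integer matrix of rank 5; reducing to Smith normal form yields diagonal entries (1,1,1,1,1).

∂_2: C_2 → C_1 sends each 2-simplex [p,q,r] to [q,r] − [p,r] + [p,q]. For instance
  ∂[v_1,v_2,v_3] = [v_2,v_3] − [v_1,v_3] + [v_1,v_2],
  ∂[v_0,v_1,v_3] = [v_1,v_3] − [v_0,v_3] + [v_0,v_1].
This gives a 12×8 integer matrix of rank 7; reducing to Smith normal form yields diagonal entries (1,1,1,1,1,1,1).

Now H_k = ker ∂_k / im ∂_{k+1}, so:

  H_0: rank C_0 − rank ∂_1 = 6 − 5 = 1, and the invariant factors of ∂_1 are all 1, so H_0 ≅ Z.
  H_1: rank ker ∂_1 − rank ∂_2 = (12 − 5) − 7 = 0, and the invariant factors of ∂_2 are all 1, so H_1 ≅ 0.
  H_2: rank ker ∂_2 − rank ∂_3 = (8 − 7) − 0 = 1, and there is no ∂_3, so H_2 ≅ Z.

As a check, the Euler characteristic is 6 − 12 + 8 = 2, which agrees with 1 − 0 + 1 = 2.

H_0 ≅ Z,  H_1 = 0,  H_2 ≅ Z.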